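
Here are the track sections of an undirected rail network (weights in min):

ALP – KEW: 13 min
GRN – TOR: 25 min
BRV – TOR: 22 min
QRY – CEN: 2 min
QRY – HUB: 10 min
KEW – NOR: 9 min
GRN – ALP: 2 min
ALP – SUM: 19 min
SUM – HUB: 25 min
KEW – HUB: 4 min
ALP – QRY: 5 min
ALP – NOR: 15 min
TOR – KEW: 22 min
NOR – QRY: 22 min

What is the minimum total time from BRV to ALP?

Enumerating some paths:
BRV - TOR - KEW - ALP: 22+22+13 = 57
BRV - TOR - GRN - ALP: 22+25+2 = 49
Cheapest is BRV - TOR - GRN - ALP at 49 min.

49 min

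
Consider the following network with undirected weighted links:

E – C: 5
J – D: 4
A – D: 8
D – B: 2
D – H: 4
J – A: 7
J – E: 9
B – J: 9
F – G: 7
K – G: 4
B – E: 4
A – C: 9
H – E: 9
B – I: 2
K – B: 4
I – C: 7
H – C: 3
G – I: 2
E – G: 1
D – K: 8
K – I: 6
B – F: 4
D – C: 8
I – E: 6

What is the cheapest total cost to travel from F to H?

10

Compare a few routes:
F - B - I - C - H: 4+2+7+3 = 16
F - B - D - H: 4+2+4 = 10
F - B - E - C - H: 4+4+5+3 = 16
F - G - E - C - H: 7+1+5+3 = 16
Cheapest is F - B - D - H at 10.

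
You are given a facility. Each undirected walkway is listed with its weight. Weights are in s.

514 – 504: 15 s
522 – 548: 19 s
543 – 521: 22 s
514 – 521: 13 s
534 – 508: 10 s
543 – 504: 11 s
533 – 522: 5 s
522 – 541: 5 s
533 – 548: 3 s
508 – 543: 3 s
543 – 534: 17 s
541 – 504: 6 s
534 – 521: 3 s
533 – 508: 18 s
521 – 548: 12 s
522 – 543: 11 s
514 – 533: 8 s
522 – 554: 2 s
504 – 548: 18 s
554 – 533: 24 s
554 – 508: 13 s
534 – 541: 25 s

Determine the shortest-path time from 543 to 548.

Enumerating some paths:
543–508–533–548: 3+18+3 = 24
543–522–533–548: 11+5+3 = 19
543–508–534–521–548: 3+10+3+12 = 28
543–508–554–522–533–548: 3+13+2+5+3 = 26
The minimum is 19 s via 543–522–533–548.

19 s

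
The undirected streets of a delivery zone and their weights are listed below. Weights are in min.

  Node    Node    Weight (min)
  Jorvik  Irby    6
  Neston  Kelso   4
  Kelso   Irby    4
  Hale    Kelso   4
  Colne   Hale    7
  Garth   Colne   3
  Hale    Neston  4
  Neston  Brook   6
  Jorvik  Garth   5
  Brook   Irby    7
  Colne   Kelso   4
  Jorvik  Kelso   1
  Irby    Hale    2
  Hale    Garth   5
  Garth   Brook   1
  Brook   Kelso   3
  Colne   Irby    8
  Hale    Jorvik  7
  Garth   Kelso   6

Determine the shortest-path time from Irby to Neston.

6 min

Enumerating some paths:
Irby - Kelso - Neston: 4+4 = 8
Irby - Hale - Neston: 2+4 = 6
Cheapest is Irby - Hale - Neston at 6 min.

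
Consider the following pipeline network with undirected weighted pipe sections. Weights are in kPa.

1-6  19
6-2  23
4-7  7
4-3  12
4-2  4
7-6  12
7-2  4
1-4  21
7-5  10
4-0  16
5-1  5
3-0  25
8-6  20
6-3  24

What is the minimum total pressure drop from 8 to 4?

39 kPa

Candidate routes:
8–6–7–2–4: 20+12+4+4 = 40
8–6–2–4: 20+23+4 = 47
8–6–7–4: 20+12+7 = 39
The minimum is 39 kPa via 8–6–7–4.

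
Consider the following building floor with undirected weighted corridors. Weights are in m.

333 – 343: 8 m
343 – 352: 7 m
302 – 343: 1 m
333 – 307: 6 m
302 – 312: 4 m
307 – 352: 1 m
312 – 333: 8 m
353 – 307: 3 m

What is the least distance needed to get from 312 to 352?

Enumerating some paths:
312–333–307–352: 8+6+1 = 15
312–302–343–352: 4+1+7 = 12
The minimum is 12 m via 312–302–343–352.

12 m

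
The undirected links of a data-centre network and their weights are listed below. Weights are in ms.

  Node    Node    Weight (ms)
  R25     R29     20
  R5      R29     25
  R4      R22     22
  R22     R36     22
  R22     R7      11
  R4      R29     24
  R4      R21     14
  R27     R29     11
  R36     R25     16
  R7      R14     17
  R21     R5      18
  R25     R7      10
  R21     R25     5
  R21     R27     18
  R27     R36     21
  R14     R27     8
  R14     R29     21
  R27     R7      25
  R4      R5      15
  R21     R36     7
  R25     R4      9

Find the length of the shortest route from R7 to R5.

Candidate routes:
R7–R25–R21–R5: 10+5+18 = 33
R7–R25–R4–R5: 10+9+15 = 34
The minimum is 33 ms via R7–R25–R21–R5.

33 ms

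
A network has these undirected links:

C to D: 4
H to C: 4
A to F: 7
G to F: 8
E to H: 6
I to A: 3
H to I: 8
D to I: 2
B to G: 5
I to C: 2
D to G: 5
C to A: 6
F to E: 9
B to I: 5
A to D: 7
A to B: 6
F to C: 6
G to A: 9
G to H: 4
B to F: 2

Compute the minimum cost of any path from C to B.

Shortest distances from C:
C: 0
I: 2  (via C)
D: 4  (via C)
H: 4  (via C)
A: 5  (via I)
F: 6  (via C)
B: 7  (via I)
Shortest route: C–I–B = 7.

7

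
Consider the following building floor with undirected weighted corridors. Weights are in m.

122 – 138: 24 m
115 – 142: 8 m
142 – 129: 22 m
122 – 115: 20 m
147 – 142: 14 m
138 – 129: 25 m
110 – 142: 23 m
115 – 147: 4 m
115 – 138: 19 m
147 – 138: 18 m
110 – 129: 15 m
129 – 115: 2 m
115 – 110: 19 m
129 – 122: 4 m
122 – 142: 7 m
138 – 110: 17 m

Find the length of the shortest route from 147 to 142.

Compare a few routes:
147 → 142: 14 = 14
147 → 115 → 142: 4+8 = 12
The minimum is 12 m via 147 → 115 → 142.

12 m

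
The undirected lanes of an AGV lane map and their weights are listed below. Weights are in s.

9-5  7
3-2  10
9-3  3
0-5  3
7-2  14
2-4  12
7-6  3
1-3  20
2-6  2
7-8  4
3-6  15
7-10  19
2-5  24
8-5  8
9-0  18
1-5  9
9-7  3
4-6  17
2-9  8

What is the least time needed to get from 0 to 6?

Enumerating some paths:
0–5–8–7–6: 3+8+4+3 = 18
0–9–7–6: 18+3+3 = 24
0–5–9–7–6: 3+7+3+3 = 16
0–5–9–2–6: 3+7+8+2 = 20
The minimum is 16 s via 0–5–9–7–6.

16 s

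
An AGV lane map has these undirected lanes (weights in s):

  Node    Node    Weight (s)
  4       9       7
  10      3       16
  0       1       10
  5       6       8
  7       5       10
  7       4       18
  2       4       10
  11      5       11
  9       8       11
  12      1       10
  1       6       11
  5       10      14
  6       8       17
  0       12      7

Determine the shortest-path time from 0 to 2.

66 s

Running Dijkstra from 0:
0: 0
12: 7  (via 0)
1: 10  (via 0)
6: 21  (via 1)
5: 29  (via 6)
8: 38  (via 6)
7: 39  (via 5)
11: 40  (via 5)
10: 43  (via 5)
9: 49  (via 8)
4: 56  (via 9)
3: 59  (via 10)
2: 66  (via 4)
Shortest route: 0 → 1 → 6 → 8 → 9 → 4 → 2 = 66 s.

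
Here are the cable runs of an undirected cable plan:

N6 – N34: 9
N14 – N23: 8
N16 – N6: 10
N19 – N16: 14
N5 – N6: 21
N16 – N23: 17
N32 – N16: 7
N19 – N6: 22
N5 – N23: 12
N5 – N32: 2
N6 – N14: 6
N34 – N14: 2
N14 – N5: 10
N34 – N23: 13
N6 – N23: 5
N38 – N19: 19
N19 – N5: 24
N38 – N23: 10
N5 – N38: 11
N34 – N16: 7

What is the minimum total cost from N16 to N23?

Candidate routes:
N16 → N34 → N14 → N23: 7+2+8 = 17
N16 → N6 → N23: 10+5 = 15
Cheapest is N16 → N6 → N23 at 15.

15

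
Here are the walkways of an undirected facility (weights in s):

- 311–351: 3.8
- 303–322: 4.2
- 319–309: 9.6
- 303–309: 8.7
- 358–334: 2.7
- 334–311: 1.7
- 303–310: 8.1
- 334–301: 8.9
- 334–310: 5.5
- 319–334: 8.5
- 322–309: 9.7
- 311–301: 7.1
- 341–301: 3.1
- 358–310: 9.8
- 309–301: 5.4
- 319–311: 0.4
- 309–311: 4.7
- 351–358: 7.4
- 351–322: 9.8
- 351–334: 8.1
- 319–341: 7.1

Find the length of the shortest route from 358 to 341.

11.9 s

Shortest distances from 358:
358: 0
334: 2.7  (via 358)
311: 4.4  (via 334)
319: 4.8  (via 311)
351: 7.4  (via 358)
310: 8.2  (via 334)
309: 9.1  (via 311)
301: 11.5  (via 311)
341: 11.9  (via 319)
Shortest route: 358 → 334 → 311 → 319 → 341 = 11.9 s.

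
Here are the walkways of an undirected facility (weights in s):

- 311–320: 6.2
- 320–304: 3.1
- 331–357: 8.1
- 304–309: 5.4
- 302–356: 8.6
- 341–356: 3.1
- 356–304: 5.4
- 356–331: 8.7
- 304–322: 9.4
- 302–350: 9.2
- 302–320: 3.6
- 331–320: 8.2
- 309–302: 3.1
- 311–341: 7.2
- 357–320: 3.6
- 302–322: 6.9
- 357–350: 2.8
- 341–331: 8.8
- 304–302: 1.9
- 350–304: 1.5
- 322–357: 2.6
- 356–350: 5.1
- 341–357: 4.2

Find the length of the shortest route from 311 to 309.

Enumerating some paths:
311 → 320 → 304 → 302 → 309: 6.2+3.1+1.9+3.1 = 14.3
311 → 320 → 302 → 309: 6.2+3.6+3.1 = 12.9
311 → 320 → 304 → 309: 6.2+3.1+5.4 = 14.7
The minimum is 12.9 s via 311 → 320 → 302 → 309.

12.9 s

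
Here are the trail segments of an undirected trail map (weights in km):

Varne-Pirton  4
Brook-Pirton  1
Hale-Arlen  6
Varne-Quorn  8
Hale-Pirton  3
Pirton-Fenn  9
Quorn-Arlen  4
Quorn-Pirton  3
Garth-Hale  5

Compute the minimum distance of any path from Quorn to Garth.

11 km

Compare a few routes:
Quorn–Pirton–Hale–Garth: 3+3+5 = 11
Quorn–Arlen–Hale–Garth: 4+6+5 = 15
Cheapest is Quorn–Pirton–Hale–Garth at 11 km.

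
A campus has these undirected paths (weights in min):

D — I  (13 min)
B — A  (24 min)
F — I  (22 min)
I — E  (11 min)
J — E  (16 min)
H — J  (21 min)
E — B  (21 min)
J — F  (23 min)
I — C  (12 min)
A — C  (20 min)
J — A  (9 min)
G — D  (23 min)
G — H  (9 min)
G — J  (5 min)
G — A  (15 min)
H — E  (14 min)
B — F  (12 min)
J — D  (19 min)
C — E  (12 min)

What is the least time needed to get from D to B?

Shortest distances from D:
D: 0
I: 13  (via D)
J: 19  (via D)
G: 23  (via D)
E: 24  (via I)
C: 25  (via I)
A: 28  (via J)
H: 32  (via G)
F: 35  (via I)
B: 45  (via E)
Shortest route: D–I–E–B = 45 min.

45 min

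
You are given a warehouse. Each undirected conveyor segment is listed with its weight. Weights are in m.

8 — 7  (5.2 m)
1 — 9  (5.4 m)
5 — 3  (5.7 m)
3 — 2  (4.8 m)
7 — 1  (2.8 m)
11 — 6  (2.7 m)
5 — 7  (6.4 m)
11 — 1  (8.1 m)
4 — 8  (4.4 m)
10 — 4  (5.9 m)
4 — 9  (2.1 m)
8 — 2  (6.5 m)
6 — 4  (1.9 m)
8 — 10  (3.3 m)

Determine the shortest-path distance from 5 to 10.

14.9 m

Running Dijkstra from 5:
5: 0
3: 5.7  (via 5)
7: 6.4  (via 5)
1: 9.2  (via 7)
2: 10.5  (via 3)
8: 11.6  (via 7)
9: 14.6  (via 1)
10: 14.9  (via 8)
Shortest route: 5 → 7 → 8 → 10 = 14.9 m.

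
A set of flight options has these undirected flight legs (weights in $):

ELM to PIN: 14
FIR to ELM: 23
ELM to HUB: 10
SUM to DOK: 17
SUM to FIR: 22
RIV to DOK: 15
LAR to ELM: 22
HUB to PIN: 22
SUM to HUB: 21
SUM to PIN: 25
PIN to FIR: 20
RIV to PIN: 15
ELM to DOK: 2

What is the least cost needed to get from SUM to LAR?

$41

Enumerating some paths:
SUM - HUB - ELM - LAR: 21+10+22 = 53
SUM - DOK - ELM - LAR: 17+2+22 = 41
SUM - FIR - ELM - LAR: 22+23+22 = 67
SUM - PIN - ELM - LAR: 25+14+22 = 61
Cheapest is SUM - DOK - ELM - LAR at $41.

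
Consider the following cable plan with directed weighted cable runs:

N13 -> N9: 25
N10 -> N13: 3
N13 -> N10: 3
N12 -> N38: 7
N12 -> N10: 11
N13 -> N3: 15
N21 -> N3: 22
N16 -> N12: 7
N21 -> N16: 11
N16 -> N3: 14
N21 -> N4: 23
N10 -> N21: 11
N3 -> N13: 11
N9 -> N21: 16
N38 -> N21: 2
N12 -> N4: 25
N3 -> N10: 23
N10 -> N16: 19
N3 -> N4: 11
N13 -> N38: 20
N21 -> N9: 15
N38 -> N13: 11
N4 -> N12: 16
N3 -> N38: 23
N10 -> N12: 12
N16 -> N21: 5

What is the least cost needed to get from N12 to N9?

Running Dijkstra from N12:
N12: 0
N38: 7  (via N12)
N21: 9  (via N38)
N10: 11  (via N12)
N13: 14  (via N10)
N16: 20  (via N21)
N9: 24  (via N21)
Shortest route: N12 → N38 → N21 → N9 = 24.

24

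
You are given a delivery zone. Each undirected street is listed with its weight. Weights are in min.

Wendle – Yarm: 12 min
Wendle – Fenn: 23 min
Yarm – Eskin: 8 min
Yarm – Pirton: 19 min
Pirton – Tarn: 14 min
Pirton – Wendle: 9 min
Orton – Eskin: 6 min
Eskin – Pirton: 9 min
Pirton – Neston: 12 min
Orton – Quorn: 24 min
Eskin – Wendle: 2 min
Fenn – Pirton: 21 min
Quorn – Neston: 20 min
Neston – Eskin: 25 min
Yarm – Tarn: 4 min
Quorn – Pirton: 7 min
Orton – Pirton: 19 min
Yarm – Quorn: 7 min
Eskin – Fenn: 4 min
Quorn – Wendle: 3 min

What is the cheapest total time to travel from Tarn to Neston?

Settle nodes by increasing distance from Tarn:
Tarn: 0
Yarm: 4  (via Tarn)
Quorn: 11  (via Yarm)
Eskin: 12  (via Yarm)
Wendle: 14  (via Quorn)
Pirton: 14  (via Tarn)
Fenn: 16  (via Eskin)
Orton: 18  (via Eskin)
Neston: 26  (via Pirton)
Shortest route: Tarn → Pirton → Neston = 26 min.

26 min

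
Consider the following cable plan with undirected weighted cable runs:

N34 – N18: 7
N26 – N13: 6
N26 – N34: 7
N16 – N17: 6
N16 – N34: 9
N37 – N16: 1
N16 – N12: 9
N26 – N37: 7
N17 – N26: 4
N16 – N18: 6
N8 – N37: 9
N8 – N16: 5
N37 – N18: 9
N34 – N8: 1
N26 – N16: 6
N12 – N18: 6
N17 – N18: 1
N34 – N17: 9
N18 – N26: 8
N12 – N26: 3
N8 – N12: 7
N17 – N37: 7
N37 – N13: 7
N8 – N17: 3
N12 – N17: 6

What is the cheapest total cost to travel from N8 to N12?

7

Compare a few routes:
N8 - N17 - N12: 3+6 = 9
N8 - N17 - N26 - N12: 3+4+3 = 10
N8 - N17 - N18 - N12: 3+1+6 = 10
N8 - N12: 7 = 7
Cheapest is N8 - N12 at 7.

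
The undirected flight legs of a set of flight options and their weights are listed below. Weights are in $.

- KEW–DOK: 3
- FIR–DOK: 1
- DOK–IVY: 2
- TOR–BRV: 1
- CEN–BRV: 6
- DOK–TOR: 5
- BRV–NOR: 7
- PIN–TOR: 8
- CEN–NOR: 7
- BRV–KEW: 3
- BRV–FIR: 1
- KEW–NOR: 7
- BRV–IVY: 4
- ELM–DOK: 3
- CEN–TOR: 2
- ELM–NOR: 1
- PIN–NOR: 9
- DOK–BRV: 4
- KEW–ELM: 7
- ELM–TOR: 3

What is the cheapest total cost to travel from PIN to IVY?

Enumerating some paths:
PIN–TOR–BRV–IVY: 8+1+4 = 13
PIN–TOR–DOK–IVY: 8+5+2 = 15
Cheapest is PIN–TOR–BRV–IVY at $13.

$13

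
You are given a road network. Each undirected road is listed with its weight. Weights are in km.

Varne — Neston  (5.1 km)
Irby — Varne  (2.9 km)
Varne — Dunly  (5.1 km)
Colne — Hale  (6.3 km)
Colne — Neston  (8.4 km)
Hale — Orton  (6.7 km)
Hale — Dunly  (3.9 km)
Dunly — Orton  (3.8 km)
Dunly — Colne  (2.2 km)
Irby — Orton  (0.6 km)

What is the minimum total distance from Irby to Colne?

6.6 km

Running Dijkstra from Irby:
Irby: 0
Orton: 0.6  (via Irby)
Varne: 2.9  (via Irby)
Dunly: 4.4  (via Orton)
Colne: 6.6  (via Dunly)
Shortest route: Irby–Orton–Dunly–Colne = 6.6 km.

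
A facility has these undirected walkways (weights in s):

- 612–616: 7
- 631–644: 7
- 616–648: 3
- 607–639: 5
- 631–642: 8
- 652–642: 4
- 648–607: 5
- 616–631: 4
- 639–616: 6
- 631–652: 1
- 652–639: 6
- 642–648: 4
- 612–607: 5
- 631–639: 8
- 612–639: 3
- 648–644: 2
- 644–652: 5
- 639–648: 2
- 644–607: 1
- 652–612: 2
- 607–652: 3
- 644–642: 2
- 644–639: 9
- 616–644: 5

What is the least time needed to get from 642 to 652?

Enumerating some paths:
642–644–652: 2+5 = 7
642–652: 4 = 4
642–644–607–652: 2+1+3 = 6
The minimum is 4 s via 642–652.

4 s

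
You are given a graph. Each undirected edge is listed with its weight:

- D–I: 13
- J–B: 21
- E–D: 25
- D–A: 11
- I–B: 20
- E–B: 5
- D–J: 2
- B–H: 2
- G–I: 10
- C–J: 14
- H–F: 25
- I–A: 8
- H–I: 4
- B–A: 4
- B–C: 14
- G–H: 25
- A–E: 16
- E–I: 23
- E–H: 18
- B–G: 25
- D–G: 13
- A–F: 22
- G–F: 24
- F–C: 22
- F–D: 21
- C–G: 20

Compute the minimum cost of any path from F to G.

Running Dijkstra from F:
F: 0
D: 21  (via F)
A: 22  (via F)
C: 22  (via F)
J: 23  (via D)
G: 24  (via F)
Shortest route: F → G = 24.

24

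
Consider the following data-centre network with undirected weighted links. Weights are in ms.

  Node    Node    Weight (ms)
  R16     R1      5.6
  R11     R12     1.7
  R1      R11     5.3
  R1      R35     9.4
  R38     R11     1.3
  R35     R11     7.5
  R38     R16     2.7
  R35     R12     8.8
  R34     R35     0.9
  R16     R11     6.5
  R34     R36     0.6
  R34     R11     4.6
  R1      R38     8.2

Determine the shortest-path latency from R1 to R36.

Compare a few routes:
R1 - R35 - R34 - R36: 9.4+0.9+0.6 = 10.9
R1 - R38 - R11 - R34 - R36: 8.2+1.3+4.6+0.6 = 14.7
R1 - R11 - R34 - R36: 5.3+4.6+0.6 = 10.5
R1 - R11 - R35 - R34 - R36: 5.3+7.5+0.9+0.6 = 14.3
The minimum is 10.5 ms via R1 - R11 - R34 - R36.

10.5 ms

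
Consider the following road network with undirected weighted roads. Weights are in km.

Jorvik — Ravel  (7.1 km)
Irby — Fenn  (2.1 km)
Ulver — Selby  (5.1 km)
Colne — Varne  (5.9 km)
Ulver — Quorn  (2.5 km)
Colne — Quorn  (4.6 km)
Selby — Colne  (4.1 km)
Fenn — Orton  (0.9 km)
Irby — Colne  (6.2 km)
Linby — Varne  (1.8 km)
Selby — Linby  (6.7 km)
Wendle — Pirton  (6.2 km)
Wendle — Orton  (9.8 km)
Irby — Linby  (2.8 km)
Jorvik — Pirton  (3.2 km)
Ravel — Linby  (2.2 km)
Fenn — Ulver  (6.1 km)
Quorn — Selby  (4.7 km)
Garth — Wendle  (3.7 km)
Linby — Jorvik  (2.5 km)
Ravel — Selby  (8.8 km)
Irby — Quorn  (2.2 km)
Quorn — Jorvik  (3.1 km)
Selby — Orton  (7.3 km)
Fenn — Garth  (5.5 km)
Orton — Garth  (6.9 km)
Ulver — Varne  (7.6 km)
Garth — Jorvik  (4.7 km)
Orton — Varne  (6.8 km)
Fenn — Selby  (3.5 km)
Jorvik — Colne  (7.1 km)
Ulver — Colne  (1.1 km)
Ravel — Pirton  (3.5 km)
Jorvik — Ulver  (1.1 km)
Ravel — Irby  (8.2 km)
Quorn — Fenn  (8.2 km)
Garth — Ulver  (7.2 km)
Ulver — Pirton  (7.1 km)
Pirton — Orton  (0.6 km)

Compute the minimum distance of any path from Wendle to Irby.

Enumerating some paths:
Wendle–Garth–Fenn–Irby: 3.7+5.5+2.1 = 11.3
Wendle–Pirton–Orton–Fenn–Irby: 6.2+0.6+0.9+2.1 = 9.8
Cheapest is Wendle–Pirton–Orton–Fenn–Irby at 9.8 km.

9.8 km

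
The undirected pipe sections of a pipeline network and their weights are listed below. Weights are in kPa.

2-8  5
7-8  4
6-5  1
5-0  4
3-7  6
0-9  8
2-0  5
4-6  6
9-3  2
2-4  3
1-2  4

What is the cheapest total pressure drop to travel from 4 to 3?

18 kPa

Compare a few routes:
4 → 6 → 5 → 0 → 9 → 3: 6+1+4+8+2 = 21
4 → 2 → 8 → 7 → 3: 3+5+4+6 = 18
Cheapest is 4 → 2 → 8 → 7 → 3 at 18 kPa.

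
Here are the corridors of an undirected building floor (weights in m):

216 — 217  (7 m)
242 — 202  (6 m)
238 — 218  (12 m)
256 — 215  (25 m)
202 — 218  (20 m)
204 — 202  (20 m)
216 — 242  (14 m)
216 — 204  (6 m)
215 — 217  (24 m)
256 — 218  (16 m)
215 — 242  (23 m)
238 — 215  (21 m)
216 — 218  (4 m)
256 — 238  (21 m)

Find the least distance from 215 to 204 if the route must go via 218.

Best 215 to 218: 215 → 238 → 218 costing 33
Shortest 218→204: 218 → 216 → 204 = 10
Total via 218: 33 + 10 = 43 m.

43 m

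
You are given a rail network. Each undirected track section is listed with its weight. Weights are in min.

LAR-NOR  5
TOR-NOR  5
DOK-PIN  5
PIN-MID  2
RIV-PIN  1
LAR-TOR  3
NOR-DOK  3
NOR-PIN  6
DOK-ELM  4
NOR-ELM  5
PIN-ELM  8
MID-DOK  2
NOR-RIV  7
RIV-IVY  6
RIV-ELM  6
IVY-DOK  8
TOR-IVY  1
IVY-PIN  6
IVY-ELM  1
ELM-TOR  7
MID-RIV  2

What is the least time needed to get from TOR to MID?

Compare a few routes:
TOR–IVY–PIN–MID: 1+6+2 = 9
TOR–IVY–RIV–MID: 1+6+2 = 9
TOR–IVY–ELM–DOK–MID: 1+1+4+2 = 8
The minimum is 8 min via TOR–IVY–ELM–DOK–MID.

8 min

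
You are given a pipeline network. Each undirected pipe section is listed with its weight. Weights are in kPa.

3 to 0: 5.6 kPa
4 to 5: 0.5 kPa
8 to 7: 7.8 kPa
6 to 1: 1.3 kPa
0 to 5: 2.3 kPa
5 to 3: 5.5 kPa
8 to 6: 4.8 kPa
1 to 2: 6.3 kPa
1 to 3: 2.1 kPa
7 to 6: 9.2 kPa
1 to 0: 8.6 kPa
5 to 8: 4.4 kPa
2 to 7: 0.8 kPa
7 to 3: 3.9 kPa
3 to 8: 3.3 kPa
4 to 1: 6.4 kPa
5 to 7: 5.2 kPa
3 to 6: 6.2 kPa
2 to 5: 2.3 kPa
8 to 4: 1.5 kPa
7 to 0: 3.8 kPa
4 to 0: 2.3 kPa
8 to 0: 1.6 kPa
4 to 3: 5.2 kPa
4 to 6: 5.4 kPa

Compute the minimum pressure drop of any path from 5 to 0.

2.3 kPa

Shortest distances from 5:
5: 0
4: 0.5  (via 5)
8: 2  (via 4)
0: 2.3  (via 5)
Shortest route: 5 → 0 = 2.3 kPa.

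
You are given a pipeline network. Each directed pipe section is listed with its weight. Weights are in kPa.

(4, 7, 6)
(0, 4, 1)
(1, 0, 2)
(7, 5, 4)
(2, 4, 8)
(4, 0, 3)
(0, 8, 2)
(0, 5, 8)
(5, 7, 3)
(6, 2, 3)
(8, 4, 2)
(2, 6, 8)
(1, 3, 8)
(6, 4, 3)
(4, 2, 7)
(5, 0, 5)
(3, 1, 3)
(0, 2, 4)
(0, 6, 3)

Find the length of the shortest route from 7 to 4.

Candidate routes:
7 - 5 - 0 - 2 - 4: 4+5+4+8 = 21
7 - 5 - 0 - 4: 4+5+1 = 10
7 - 5 - 0 - 8 - 4: 4+5+2+2 = 13
7 - 5 - 0 - 6 - 4: 4+5+3+3 = 15
The minimum is 10 kPa via 7 - 5 - 0 - 4.

10 kPa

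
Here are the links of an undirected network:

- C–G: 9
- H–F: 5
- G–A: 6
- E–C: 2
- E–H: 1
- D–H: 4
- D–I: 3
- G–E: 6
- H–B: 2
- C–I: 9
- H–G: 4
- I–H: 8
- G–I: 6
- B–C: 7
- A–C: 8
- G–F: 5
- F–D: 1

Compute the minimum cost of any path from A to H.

10

Shortest distances from A:
A: 0
G: 6  (via A)
C: 8  (via A)
E: 10  (via C)
H: 10  (via G)
Shortest route: A → G → H = 10.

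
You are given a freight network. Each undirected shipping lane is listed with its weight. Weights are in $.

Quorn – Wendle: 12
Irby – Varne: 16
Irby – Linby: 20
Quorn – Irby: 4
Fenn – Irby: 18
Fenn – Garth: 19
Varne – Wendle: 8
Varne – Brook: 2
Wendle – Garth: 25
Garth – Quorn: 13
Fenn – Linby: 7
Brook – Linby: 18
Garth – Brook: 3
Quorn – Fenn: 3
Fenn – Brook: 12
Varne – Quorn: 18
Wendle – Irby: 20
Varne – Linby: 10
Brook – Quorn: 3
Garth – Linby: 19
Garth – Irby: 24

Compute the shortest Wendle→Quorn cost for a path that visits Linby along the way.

$28

Best Wendle to Linby: Wendle–Varne–Linby costing 18
Shortest Linby→Quorn: Linby–Fenn–Quorn = 10
Total via Linby: 18 + 10 = $28.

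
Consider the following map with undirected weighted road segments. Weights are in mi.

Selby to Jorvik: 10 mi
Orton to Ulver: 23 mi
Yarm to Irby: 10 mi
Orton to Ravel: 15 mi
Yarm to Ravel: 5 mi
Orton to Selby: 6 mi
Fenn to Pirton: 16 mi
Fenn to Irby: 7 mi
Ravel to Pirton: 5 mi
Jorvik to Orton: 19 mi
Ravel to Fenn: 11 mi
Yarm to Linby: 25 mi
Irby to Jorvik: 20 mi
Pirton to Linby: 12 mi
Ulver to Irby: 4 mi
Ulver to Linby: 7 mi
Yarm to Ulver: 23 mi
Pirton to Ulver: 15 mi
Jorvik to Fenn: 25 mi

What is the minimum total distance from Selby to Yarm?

26 mi

Enumerating some paths:
Selby–Jorvik–Irby–Yarm: 10+20+10 = 40
Selby–Orton–Ravel–Yarm: 6+15+5 = 26
Selby–Orton–Ravel–Fenn–Irby–Yarm: 6+15+11+7+10 = 49
Selby–Orton–Ulver–Irby–Yarm: 6+23+4+10 = 43
Cheapest is Selby–Orton–Ravel–Yarm at 26 mi.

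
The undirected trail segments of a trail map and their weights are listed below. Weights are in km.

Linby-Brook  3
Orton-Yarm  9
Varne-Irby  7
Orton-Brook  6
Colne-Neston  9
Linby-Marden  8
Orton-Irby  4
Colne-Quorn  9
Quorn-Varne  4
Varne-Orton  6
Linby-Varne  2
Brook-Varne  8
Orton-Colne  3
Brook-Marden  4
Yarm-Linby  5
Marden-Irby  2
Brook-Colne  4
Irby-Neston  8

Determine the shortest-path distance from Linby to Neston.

16 km

Compare a few routes:
Linby → Varne → Irby → Neston: 2+7+8 = 17
Linby → Brook → Marden → Irby → Neston: 3+4+2+8 = 17
Linby → Marden → Irby → Neston: 8+2+8 = 18
Linby → Brook → Colne → Neston: 3+4+9 = 16
Cheapest is Linby → Brook → Colne → Neston at 16 km.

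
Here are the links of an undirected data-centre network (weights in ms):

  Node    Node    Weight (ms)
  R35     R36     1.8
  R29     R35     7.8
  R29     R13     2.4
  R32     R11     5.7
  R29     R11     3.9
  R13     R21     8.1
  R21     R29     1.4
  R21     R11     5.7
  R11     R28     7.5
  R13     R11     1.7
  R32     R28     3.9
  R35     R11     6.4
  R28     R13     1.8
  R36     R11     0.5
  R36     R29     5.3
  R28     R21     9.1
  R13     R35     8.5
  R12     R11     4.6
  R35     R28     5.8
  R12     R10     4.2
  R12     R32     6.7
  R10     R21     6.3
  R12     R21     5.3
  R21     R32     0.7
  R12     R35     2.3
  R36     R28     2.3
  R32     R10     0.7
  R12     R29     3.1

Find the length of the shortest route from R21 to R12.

Running Dijkstra from R21:
R21: 0
R32: 0.7  (via R21)
R10: 1.4  (via R32)
R29: 1.4  (via R21)
R13: 3.8  (via R29)
R12: 4.5  (via R29)
Shortest route: R21–R29–R12 = 4.5 ms.

4.5 ms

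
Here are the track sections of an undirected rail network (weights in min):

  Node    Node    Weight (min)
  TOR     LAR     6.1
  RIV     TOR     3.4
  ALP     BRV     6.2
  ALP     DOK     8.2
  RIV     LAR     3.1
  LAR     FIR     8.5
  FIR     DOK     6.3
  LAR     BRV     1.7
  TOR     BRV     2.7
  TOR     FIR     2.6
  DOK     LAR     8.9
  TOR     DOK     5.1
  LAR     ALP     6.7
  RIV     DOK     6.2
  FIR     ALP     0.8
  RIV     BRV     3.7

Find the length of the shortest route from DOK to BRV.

7.8 min

Running Dijkstra from DOK:
DOK: 0
TOR: 5.1  (via DOK)
RIV: 6.2  (via DOK)
FIR: 6.3  (via DOK)
ALP: 7.1  (via FIR)
BRV: 7.8  (via TOR)
Shortest route: DOK → TOR → BRV = 7.8 min.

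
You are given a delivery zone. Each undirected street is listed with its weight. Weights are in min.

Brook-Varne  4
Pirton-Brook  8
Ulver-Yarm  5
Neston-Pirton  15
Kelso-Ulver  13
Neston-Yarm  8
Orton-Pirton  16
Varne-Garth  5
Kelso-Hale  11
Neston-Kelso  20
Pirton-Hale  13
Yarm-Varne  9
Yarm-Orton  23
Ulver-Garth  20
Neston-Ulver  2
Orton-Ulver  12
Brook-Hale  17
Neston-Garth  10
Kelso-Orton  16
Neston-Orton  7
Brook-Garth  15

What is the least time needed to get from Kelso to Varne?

27 min

Running Dijkstra from Kelso:
Kelso: 0
Hale: 11  (via Kelso)
Ulver: 13  (via Kelso)
Neston: 15  (via Ulver)
Orton: 16  (via Kelso)
Yarm: 18  (via Ulver)
Pirton: 24  (via Hale)
Garth: 25  (via Neston)
Varne: 27  (via Yarm)
Shortest route: Kelso → Ulver → Yarm → Varne = 27 min.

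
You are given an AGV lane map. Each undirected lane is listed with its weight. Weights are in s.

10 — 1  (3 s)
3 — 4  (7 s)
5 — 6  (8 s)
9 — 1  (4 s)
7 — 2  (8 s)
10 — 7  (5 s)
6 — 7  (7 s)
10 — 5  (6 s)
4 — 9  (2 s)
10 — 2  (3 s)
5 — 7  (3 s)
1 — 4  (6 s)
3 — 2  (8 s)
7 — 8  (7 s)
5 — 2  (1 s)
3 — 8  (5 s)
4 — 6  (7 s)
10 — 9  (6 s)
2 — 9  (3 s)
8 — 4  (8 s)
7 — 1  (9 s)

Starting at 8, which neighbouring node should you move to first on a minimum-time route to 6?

Compare a few routes:
8 - 4 - 6: 8+7 = 15
8 - 7 - 5 - 6: 7+3+8 = 18
8 - 7 - 6: 7+7 = 14
Cheapest is 8 - 7 - 6 at 14 s.
So from 8 the first move is to 7.

7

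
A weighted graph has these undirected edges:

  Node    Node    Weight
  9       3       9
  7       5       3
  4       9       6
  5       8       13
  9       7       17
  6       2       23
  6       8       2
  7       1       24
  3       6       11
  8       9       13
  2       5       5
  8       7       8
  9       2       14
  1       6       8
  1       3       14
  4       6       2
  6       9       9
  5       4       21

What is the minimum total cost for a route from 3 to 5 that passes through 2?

Shortest 3→2: 3 → 9 → 2 = 23
Best 2 to 5: 2 → 5 costing 5
Total via 2: 23 + 5 = 28.

28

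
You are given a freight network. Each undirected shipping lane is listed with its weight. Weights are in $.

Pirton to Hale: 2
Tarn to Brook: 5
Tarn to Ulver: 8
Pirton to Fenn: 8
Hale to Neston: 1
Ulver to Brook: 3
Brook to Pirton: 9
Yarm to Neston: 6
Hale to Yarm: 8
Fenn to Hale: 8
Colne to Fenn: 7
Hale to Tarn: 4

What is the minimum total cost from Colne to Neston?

Shortest distances from Colne:
Colne: 0
Fenn: 7  (via Colne)
Pirton: 15  (via Fenn)
Hale: 15  (via Fenn)
Neston: 16  (via Hale)
Shortest route: Colne → Fenn → Hale → Neston = $16.

$16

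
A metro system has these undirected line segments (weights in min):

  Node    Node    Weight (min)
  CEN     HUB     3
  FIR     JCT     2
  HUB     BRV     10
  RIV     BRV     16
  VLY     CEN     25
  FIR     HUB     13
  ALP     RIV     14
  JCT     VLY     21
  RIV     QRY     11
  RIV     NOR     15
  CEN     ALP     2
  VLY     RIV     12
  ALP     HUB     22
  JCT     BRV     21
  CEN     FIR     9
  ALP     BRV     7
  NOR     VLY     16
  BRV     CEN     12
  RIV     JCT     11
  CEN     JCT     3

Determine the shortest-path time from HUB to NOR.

32 min

Candidate routes:
HUB → FIR → JCT → RIV → NOR: 13+2+11+15 = 41
HUB → CEN → JCT → RIV → NOR: 3+3+11+15 = 32
HUB → CEN → ALP → RIV → NOR: 3+2+14+15 = 34
HUB → CEN → FIR → JCT → RIV → NOR: 3+9+2+11+15 = 40
The minimum is 32 min via HUB → CEN → JCT → RIV → NOR.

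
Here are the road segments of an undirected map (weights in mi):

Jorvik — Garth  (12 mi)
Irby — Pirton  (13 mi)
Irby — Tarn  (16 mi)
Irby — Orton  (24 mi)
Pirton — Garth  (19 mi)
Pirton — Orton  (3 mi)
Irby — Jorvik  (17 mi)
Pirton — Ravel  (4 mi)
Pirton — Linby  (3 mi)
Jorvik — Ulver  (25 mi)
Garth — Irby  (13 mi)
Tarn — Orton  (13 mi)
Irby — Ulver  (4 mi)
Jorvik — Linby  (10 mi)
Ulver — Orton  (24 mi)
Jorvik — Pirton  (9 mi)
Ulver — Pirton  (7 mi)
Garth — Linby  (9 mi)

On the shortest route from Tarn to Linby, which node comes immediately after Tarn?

Orton

Enumerating some paths:
Tarn → Irby → Ulver → Pirton → Linby: 16+4+7+3 = 30
Tarn → Orton → Pirton → Linby: 13+3+3 = 19
Cheapest is Tarn → Orton → Pirton → Linby at 19 mi.
So from Tarn the first move is to Orton.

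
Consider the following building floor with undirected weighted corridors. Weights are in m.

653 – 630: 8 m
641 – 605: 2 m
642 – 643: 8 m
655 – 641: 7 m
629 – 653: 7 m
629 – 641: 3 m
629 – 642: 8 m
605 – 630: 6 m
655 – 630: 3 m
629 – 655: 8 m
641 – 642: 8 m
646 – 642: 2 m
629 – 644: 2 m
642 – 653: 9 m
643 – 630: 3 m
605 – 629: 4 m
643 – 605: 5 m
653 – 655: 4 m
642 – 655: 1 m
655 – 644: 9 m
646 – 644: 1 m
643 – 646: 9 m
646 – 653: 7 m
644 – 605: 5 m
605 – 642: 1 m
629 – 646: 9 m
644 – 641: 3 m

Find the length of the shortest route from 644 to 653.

8 m

Enumerating some paths:
644 - 641 - 605 - 642 - 655 - 653: 3+2+1+1+4 = 11
644 - 629 - 653: 2+7 = 9
644 - 646 - 653: 1+7 = 8
644 - 605 - 642 - 655 - 653: 5+1+1+4 = 11
Cheapest is 644 - 646 - 653 at 8 m.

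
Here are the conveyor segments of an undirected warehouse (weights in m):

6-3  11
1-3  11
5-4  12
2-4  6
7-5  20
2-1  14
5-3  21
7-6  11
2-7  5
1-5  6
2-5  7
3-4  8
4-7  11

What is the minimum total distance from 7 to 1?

18 m

Settle nodes by increasing distance from 7:
7: 0
2: 5  (via 7)
4: 11  (via 7)
6: 11  (via 7)
5: 12  (via 2)
1: 18  (via 5)
Shortest route: 7 → 2 → 5 → 1 = 18 m.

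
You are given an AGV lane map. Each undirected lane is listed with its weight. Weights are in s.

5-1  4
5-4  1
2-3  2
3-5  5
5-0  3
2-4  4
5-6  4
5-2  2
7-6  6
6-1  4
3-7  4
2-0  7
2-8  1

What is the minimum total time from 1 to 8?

Candidate routes:
1 → 5 → 3 → 2 → 8: 4+5+2+1 = 12
1 → 5 → 4 → 2 → 8: 4+1+4+1 = 10
1 → 5 → 2 → 8: 4+2+1 = 7
1 → 6 → 5 → 2 → 8: 4+4+2+1 = 11
Cheapest is 1 → 5 → 2 → 8 at 7 s.

7 s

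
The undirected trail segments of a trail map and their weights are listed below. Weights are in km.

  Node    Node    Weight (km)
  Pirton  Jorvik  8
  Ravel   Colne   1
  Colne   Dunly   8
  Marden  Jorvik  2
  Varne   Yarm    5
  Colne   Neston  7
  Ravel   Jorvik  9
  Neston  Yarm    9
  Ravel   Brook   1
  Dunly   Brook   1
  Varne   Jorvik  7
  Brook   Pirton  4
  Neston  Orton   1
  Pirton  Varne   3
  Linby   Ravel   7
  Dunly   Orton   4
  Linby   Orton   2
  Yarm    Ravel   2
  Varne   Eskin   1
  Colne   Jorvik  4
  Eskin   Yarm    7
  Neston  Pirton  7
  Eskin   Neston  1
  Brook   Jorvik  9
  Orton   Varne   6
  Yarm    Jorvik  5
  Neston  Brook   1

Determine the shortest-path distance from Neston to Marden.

Compare a few routes:
Neston–Eskin–Varne–Jorvik–Marden: 1+1+7+2 = 11
Neston–Brook–Ravel–Colne–Jorvik–Marden: 1+1+1+4+2 = 9
Cheapest is Neston–Brook–Ravel–Colne–Jorvik–Marden at 9 km.

9 km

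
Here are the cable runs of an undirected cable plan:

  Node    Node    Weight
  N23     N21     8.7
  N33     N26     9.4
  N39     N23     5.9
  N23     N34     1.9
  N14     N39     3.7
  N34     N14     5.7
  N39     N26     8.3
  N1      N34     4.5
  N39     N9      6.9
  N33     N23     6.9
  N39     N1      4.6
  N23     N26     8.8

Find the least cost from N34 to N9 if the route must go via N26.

Best N34 to N26: N34 → N23 → N26 costing 10.7
Best N26 to N9: N26 → N39 → N9 costing 15.2
Total via N26: 10.7 + 15.2 = 25.9.

25.9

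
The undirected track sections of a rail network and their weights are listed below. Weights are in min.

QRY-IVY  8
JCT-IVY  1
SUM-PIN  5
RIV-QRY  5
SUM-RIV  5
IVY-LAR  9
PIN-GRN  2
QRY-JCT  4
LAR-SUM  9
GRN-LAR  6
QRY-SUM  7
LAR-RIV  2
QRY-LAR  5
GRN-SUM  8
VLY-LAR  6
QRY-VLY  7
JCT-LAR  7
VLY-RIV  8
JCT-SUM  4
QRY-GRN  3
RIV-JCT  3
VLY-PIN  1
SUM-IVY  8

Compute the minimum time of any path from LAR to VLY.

Running Dijkstra from LAR:
LAR: 0
RIV: 2  (via LAR)
QRY: 5  (via LAR)
JCT: 5  (via RIV)
VLY: 6  (via LAR)
Shortest route: LAR → VLY = 6 min.

6 min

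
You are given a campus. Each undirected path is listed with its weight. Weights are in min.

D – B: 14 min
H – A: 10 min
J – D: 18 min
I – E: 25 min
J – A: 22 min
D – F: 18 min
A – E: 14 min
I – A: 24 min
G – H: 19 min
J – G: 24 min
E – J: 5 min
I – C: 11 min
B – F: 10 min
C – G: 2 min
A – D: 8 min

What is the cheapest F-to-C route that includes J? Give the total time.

Shortest F→J: F–D–J = 36
Shortest J→C: J–G–C = 26
Total via J: 36 + 26 = 62 min.

62 min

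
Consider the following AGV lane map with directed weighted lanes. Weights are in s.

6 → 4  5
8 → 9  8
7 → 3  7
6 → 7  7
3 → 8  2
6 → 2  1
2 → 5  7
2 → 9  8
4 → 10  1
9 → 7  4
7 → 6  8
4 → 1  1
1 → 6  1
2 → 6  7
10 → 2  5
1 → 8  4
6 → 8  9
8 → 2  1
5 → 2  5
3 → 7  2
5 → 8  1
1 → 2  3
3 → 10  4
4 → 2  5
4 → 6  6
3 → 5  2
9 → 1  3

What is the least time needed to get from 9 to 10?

10 s

Settle nodes by increasing distance from 9:
9: 0
1: 3  (via 9)
6: 4  (via 1)
7: 4  (via 9)
2: 5  (via 6)
8: 7  (via 1)
4: 9  (via 6)
10: 10  (via 4)
Shortest route: 9 → 1 → 6 → 4 → 10 = 10 s.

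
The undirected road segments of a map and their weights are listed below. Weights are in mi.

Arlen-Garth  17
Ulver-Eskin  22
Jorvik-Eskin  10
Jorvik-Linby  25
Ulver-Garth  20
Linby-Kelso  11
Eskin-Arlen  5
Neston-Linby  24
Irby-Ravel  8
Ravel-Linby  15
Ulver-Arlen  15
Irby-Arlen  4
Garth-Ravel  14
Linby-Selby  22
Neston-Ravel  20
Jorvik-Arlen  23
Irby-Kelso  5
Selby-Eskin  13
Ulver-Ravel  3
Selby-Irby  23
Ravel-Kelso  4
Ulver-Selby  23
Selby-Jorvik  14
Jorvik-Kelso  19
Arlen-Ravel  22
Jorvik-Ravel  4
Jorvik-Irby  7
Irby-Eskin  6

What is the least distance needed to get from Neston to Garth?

34 mi

Enumerating some paths:
Neston - Ravel - Garth: 20+14 = 34
Neston - Ravel - Ulver - Garth: 20+3+20 = 43
Cheapest is Neston - Ravel - Garth at 34 mi.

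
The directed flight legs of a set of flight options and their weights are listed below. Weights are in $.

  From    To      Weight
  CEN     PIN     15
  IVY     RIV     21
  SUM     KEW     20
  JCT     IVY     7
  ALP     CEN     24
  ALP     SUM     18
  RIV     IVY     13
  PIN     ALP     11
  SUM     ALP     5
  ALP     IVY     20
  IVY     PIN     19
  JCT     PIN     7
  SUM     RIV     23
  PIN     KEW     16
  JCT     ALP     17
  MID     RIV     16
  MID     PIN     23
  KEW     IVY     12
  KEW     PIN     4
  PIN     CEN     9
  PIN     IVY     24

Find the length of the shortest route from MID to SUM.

$52

Shortest distances from MID:
MID: 0
RIV: 16  (via MID)
PIN: 23  (via MID)
IVY: 29  (via RIV)
CEN: 32  (via PIN)
ALP: 34  (via PIN)
KEW: 39  (via PIN)
SUM: 52  (via ALP)
Shortest route: MID → PIN → ALP → SUM = $52.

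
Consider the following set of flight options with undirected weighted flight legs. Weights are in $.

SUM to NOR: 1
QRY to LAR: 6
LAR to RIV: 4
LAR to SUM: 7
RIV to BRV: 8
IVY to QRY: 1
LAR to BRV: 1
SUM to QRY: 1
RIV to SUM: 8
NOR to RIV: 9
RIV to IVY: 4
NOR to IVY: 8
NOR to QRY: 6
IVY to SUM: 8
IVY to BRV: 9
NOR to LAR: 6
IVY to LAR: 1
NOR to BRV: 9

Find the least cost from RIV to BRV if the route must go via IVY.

Shortest RIV→IVY: RIV → IVY = 4
Best IVY to BRV: IVY → LAR → BRV costing 2
Total via IVY: 4 + 2 = $6.

$6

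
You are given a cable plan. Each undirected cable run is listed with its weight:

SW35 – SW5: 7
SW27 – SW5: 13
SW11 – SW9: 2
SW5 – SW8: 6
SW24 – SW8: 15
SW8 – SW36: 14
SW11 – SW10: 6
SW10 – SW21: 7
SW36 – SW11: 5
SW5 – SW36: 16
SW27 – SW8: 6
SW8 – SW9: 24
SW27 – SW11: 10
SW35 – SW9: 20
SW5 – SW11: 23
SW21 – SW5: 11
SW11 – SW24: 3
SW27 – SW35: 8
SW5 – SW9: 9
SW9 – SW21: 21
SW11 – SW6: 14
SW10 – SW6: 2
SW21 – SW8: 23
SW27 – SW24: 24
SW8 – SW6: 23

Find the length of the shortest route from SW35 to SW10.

24

Running Dijkstra from SW35:
SW35: 0
SW5: 7  (via SW35)
SW27: 8  (via SW35)
SW8: 13  (via SW5)
SW9: 16  (via SW5)
SW21: 18  (via SW5)
SW11: 18  (via SW27)
SW24: 21  (via SW11)
SW36: 23  (via SW5)
SW10: 24  (via SW11)
Shortest route: SW35 → SW27 → SW11 → SW10 = 24.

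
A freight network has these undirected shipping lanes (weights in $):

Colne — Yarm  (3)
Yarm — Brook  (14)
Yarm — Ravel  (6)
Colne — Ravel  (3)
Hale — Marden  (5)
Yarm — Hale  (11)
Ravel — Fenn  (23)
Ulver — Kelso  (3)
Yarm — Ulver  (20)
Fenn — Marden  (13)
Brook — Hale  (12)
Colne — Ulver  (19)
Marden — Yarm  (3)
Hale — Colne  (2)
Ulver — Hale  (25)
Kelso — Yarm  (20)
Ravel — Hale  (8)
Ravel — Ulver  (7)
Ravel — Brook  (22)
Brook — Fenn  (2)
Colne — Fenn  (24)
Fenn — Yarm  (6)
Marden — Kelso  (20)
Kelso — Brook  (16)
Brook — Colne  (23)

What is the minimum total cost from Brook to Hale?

$12

Settle nodes by increasing distance from Brook:
Brook: 0
Fenn: 2  (via Brook)
Yarm: 8  (via Fenn)
Colne: 11  (via Yarm)
Marden: 11  (via Yarm)
Hale: 12  (via Brook)
Shortest route: Brook → Hale = $12.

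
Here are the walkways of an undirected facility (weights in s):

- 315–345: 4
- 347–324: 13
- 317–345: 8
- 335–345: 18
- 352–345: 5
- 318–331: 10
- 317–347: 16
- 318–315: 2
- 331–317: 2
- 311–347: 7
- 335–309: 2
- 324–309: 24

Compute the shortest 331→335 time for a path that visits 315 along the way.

34 s

Shortest 331→315: 331 → 318 → 315 = 12
Best 315 to 335: 315 → 345 → 335 costing 22
Total via 315: 12 + 22 = 34 s.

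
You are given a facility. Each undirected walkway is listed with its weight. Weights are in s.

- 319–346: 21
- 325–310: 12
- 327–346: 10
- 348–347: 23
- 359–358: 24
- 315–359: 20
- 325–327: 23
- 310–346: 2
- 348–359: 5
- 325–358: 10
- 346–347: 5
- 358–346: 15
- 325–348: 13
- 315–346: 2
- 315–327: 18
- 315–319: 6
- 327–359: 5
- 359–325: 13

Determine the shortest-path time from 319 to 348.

Settle nodes by increasing distance from 319:
319: 0
315: 6  (via 319)
346: 8  (via 315)
310: 10  (via 346)
347: 13  (via 346)
327: 18  (via 346)
325: 22  (via 310)
359: 23  (via 327)
358: 23  (via 346)
348: 28  (via 359)
Shortest route: 319–315–346–327–359–348 = 28 s.

28 s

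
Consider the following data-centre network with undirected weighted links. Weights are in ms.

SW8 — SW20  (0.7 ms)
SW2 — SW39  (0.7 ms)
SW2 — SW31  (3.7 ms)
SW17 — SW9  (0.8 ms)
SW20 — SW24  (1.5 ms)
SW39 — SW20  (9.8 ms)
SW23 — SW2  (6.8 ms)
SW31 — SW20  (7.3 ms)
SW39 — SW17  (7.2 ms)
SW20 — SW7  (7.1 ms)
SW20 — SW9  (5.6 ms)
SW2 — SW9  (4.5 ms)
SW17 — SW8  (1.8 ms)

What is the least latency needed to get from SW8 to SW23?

13.9 ms

Candidate routes:
SW8–SW17–SW39–SW2–SW23: 1.8+7.2+0.7+6.8 = 16.5
SW8–SW17–SW9–SW2–SW23: 1.8+0.8+4.5+6.8 = 13.9
Cheapest is SW8–SW17–SW9–SW2–SW23 at 13.9 ms.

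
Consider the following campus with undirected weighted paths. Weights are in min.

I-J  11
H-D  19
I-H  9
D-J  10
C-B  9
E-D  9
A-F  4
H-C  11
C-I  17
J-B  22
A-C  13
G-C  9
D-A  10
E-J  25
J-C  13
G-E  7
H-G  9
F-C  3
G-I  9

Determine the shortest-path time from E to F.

19 min

Running Dijkstra from E:
E: 0
G: 7  (via E)
D: 9  (via E)
C: 16  (via G)
H: 16  (via G)
I: 16  (via G)
A: 19  (via D)
F: 19  (via C)
Shortest route: E–G–C–F = 19 min.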